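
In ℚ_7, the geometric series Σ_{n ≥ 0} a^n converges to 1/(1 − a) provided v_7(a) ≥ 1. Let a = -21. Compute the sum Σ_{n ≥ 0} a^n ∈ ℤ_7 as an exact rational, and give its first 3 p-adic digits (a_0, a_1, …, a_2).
Σ a^n = 1/(1 − a) = 1/22;  first 3 digits = (1, 4, 1)

v_7(a) = 1 ≥ 1, so the series converges in ℤ_7 to 1/(1 − a) = 1/(1 − (-21)) = 1/22. Expand this rational in ℤ_7: compute digits iteratively via d_i = x_i mod 7, x_{i+1} = (x_i − d_i)/7. The first 3 digits are (1, 4, 1).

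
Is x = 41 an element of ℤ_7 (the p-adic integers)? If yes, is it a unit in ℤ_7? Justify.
x ∈ ℤ_7^× (unit); v_7(x) = 0

ℤ_7 = {x ∈ ℚ_7 : v_7(x) ≥ 0} and ℤ_7^× = {x ∈ ℤ_7 : v_7(x) = 0}. Here v_7(41) = v_7(num) − v_7(den) = 0; compare against these criteria.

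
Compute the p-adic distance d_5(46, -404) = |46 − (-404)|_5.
d_5(46, -404) = 1/25

Step 1 — x − y = 46 − (-404) = 450. Step 2 — v_5(450) = 2 (factor: 450 = (5^2 · 18); the sign does not affect v_p). Step 3 — |x − y|_5 = 5^{-2} = 1/25.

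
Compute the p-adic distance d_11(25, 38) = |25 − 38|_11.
d_11(25, 38) = 1

Step 1 — x − y = 25 − 38 = -13. Step 2 — v_11(-13) = 0 (factor: -13 = −(11^0 · 13); the sign does not affect v_p). Step 3 — |x − y|_11 = 11^{0} = 1.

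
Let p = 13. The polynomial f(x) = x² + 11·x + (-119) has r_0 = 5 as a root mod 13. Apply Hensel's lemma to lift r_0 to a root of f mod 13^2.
r_1 = 31 (mod 169)

Hensel: r_{i+1} = r_i − f(r_i)·(f′(r_i))^{-1} mod 13^{i+2}, f′(x) = 2x + 11. Iterate:
  r_0 = 5 (mod 13)
  r_1 = 31 (mod 169)
Final: r = 31 satisfies f(r) ≡ 0 mod 13^2.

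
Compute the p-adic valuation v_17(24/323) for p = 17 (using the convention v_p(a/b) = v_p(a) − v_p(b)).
v_17(24/323) = -1

Factor powers of 17 from the numerator and denominator of the reduced fraction: 24 = 17^0 · 24 and 323 = 17^1 · 19. Apply v_p(a/b) = v_p(a) − v_p(b): v_17(24/323) = 0 − 1 = -1.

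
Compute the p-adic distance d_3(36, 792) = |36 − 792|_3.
d_3(36, 792) = 1/27

Step 1 — x − y = 36 − 792 = -756. Step 2 — v_3(-756) = 3 (factor: -756 = −(3^3 · 28); the sign does not affect v_p). Step 3 — |x − y|_3 = 3^{-3} = 1/27.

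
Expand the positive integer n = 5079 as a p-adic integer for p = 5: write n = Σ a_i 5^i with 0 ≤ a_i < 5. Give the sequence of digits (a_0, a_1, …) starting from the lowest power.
(a_0, a_1, …) = (4, 0, 3, 0, 3, 1)

Repeated division by 5 gives the digits low-to-high: 5079 = 4 + 3·5^2 + 3·5^4 + 1·5^5. Digit sequence: (4, 0, 3, 0, 3, 1).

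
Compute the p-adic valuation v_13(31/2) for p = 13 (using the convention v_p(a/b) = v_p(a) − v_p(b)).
v_13(31/2) = 0

Factor powers of 13 from the numerator and denominator of the reduced fraction: 31 = 13^0 · 31 and 2 = 13^0 · 2. Apply v_p(a/b) = v_p(a) − v_p(b): v_13(31/2) = 0 − 0 = 0.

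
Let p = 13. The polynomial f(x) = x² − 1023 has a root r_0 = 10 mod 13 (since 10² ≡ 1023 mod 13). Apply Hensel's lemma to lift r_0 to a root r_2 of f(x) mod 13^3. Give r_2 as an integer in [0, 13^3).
r_2 = 2025 (mod 2197)

Hensel's recurrence: r_{i+1} = r_i − f(r_i)·(f′(r_i))^{-1} mod 13^{i+2}, with f′(x) = 2x. Iterate:
  r_0 = 10 (mod 13)
  r_1 = 166 (mod 169)
  r_2 = 2025 (mod 2197)
Final: r_2 = 2025, and one checks f(r_2) ≡ 0 mod 13^3.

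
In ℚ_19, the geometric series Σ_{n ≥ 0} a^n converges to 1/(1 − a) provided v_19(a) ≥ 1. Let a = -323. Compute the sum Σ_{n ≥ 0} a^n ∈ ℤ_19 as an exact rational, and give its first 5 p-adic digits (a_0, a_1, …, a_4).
Σ a^n = 1/(1 − a) = 1/324;  first 5 digits = (1, 2, 3, 4, 5)

v_19(a) = 1 ≥ 1, so the series converges in ℤ_19 to 1/(1 − a) = 1/(1 − (-323)) = 1/324. Expand this rational in ℤ_19: compute digits iteratively via d_i = x_i mod 19, x_{i+1} = (x_i − d_i)/19. The first 5 digits are (1, 2, 3, 4, 5).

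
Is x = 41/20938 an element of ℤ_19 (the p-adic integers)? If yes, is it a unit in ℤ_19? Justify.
x ∉ ℤ_19 (v_19(x) = -2 < 0)

ℤ_19 = {x ∈ ℚ_19 : v_19(x) ≥ 0} and ℤ_19^× = {x ∈ ℤ_19 : v_19(x) = 0}. Here v_19(41/20938) = v_19(num) − v_19(den) = -2; compare against these criteria.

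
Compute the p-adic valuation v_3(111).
v_3(111) = 1

v_3(n) is the largest exponent k such that 3^k divides n. Factor out: 111 = 3^1 · 37. (Sign doesn't affect v_p.) So v_3(111) = 1.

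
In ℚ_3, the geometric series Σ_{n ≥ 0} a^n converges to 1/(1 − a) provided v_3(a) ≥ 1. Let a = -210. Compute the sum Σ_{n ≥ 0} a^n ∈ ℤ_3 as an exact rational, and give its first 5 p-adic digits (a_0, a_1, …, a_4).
Σ a^n = 1/(1 − a) = 1/211;  first 5 digits = (1, 2, 1, 1, 2)

v_3(a) = 1 ≥ 1, so the series converges in ℤ_3 to 1/(1 − a) = 1/(1 − (-210)) = 1/211. Expand this rational in ℤ_3: compute digits iteratively via d_i = x_i mod 3, x_{i+1} = (x_i − d_i)/3. The first 5 digits are (1, 2, 1, 1, 2).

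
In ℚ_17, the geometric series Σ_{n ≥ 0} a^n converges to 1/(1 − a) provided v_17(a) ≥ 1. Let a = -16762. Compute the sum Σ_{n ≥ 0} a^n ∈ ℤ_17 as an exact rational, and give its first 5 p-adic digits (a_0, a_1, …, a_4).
Σ a^n = 1/(1 − a) = 1/16763;  first 5 digits = (1, 0, 10, 13, 14)

v_17(a) = 2 ≥ 1, so the series converges in ℤ_17 to 1/(1 − a) = 1/(1 − (-16762)) = 1/16763. Expand this rational in ℤ_17: compute digits iteratively via d_i = x_i mod 17, x_{i+1} = (x_i − d_i)/17. The first 5 digits are (1, 0, 10, 13, 14).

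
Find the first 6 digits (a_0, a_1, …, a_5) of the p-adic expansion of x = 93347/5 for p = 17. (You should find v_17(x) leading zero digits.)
(a_0, …, a_5) = (0, 0, 0, 14, 13, 6)

v_17(93347/5) = 3, so a_0 = ... = a_2 = 0. Factor out: x = 17^3 · u with u = 19/5 a unit in ℤ_17. Expand u iteratively via a_{v+i} = u_i mod 17, u_{i+1} = (u_i − a_{v+i})/17:
  u_0 = 19/5;  a_3 = 14;  u_1 = (u_0 − 14)/17 = -3/5
  u_1 = -3/5;  a_4 = 13;  u_2 = (u_1 − 13)/17 = -4/5
  u_2 = -4/5;  a_5 = 6;  u_3 = (u_2 − 6)/17 = -2/5
Digits: (0, 0, 0, 14, 13, 6).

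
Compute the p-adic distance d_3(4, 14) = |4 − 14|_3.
d_3(4, 14) = 1

Step 1 — x − y = 4 − 14 = -10. Step 2 — v_3(-10) = 0 (factor: -10 = −(3^0 · 10); the sign does not affect v_p). Step 3 — |x − y|_3 = 3^{0} = 1.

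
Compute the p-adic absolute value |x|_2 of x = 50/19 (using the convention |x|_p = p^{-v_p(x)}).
|50/19|_2 = 1/2

Step 1 — compute v_2(x) by factoring powers of 2 out of the numerator and denominator: v_2(50/19) = 1. Step 2 — apply |x|_p = p^{-v_p(x)} = 2^{-1} = 1/2.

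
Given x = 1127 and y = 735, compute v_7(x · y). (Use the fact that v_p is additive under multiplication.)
v_7(828345) = 4

v_p(x) = 2 (factor: 1127 = 7^2 · 23); v_p(y) = 2 (factor: 735 = 7^2 · 15). Additivity: v_p(xy) = v_p(x) + v_p(y) = 2 + 2 = 4. (Direct check: xy = 828345 = 7^4 · (345).)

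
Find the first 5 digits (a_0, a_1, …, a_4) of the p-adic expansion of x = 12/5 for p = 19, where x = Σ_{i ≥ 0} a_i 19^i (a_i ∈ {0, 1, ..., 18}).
(a_0, …, a_4) = (10, 11, 7, 11, 7)

v_19(12/5) = 0 (numerator and denominator both coprime to 19), so x ∈ ℤ_19^×. Compute digits iteratively via a_i = x_i mod 19, x_{i+1} = (x_i − a_i)/19, with x_0 = x:
  x_0 = 12/5;  a_0 = 10;  x_1 = (x_0 − 10)/19 = -2/5
  x_1 = -2/5;  a_1 = 11;  x_2 = (x_1 − 11)/19 = -3/5
  x_2 = -3/5;  a_2 = 7;  x_3 = (x_2 − 7)/19 = -2/5
  x_3 = -2/5;  a_3 = 11;  x_4 = (x_3 − 11)/19 = -3/5
  x_4 = -3/5;  a_4 = 7;  x_5 = (x_4 − 7)/19 = -2/5
Digits: (10, 11, 7, 11, 7).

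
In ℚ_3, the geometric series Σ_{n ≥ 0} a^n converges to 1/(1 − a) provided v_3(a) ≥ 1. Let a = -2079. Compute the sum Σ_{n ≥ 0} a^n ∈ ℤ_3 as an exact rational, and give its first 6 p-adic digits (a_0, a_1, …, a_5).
Σ a^n = 1/(1 − a) = 1/2080;  first 6 digits = (1, 0, 0, 1, 1, 0)

v_3(a) = 3 ≥ 1, so the series converges in ℤ_3 to 1/(1 − a) = 1/(1 − (-2079)) = 1/2080. Expand this rational in ℤ_3: compute digits iteratively via d_i = x_i mod 3, x_{i+1} = (x_i − d_i)/3. The first 6 digits are (1, 0, 0, 1, 1, 0).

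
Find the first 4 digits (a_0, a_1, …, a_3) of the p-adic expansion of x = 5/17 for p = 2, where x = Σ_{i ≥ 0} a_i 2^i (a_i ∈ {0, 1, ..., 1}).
(a_0, …, a_3) = (1, 0, 1, 0)

v_2(5/17) = 0 (numerator and denominator both coprime to 2), so x ∈ ℤ_2^×. Compute digits iteratively via a_i = x_i mod 2, x_{i+1} = (x_i − a_i)/2, with x_0 = x:
  x_0 = 5/17;  a_0 = 1;  x_1 = (x_0 − 1)/2 = -6/17
  x_1 = -6/17;  a_1 = 0;  x_2 = (x_1 − 0)/2 = -3/17
  x_2 = -3/17;  a_2 = 1;  x_3 = (x_2 − 1)/2 = -10/17
  x_3 = -10/17;  a_3 = 0;  x_4 = (x_3 − 0)/2 = -5/17
Digits: (1, 0, 1, 0).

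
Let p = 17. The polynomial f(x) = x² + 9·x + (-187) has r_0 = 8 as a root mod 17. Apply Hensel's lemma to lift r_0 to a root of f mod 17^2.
r_1 = 195 (mod 289)

Hensel: r_{i+1} = r_i − f(r_i)·(f′(r_i))^{-1} mod 17^{i+2}, f′(x) = 2x + 9. Iterate:
  r_0 = 8 (mod 17)
  r_1 = 195 (mod 289)
Final: r = 195 satisfies f(r) ≡ 0 mod 17^2.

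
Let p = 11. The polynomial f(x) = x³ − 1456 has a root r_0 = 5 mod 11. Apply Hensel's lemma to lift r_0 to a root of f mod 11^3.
r_2 = 5 (mod 1331)

Hensel: r_{i+1} = r_i − f(r_i)/f′(r_i) mod 11^{i+2}, where f′(x) = 3x². Iterate:
  r_0 = 5 (mod 11)
  r_1 = 5 (mod 121)
  r_2 = 5 (mod 1331)
Final: r = 5 with f(r) ≡ 0 mod 11^3.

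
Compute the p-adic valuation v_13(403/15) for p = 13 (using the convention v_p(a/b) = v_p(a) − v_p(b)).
v_13(403/15) = 1

Factor powers of 13 from the numerator and denominator of the reduced fraction: 403 = 13^1 · 31 and 15 = 13^0 · 15. Apply v_p(a/b) = v_p(a) − v_p(b): v_13(403/15) = 1 − 0 = 1.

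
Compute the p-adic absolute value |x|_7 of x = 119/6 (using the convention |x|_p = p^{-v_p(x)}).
|119/6|_7 = 1/7

Step 1 — compute v_7(x) by factoring powers of 7 out of the numerator and denominator: v_7(119/6) = 1. Step 2 — apply |x|_p = p^{-v_p(x)} = 7^{-1} = 1/7.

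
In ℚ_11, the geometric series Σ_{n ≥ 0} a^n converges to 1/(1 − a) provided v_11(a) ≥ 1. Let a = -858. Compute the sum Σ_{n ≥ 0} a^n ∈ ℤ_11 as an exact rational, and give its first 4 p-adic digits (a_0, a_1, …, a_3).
Σ a^n = 1/(1 − a) = 1/859;  first 4 digits = (1, 10, 4, 1)

v_11(a) = 1 ≥ 1, so the series converges in ℤ_11 to 1/(1 − a) = 1/(1 − (-858)) = 1/859. Expand this rational in ℤ_11: compute digits iteratively via d_i = x_i mod 11, x_{i+1} = (x_i − d_i)/11. The first 4 digits are (1, 10, 4, 1).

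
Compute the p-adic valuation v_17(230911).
v_17(230911) = 3

v_17(n) is the largest exponent k such that 17^k divides n. Factor out: 230911 = 17^3 · 47. (Sign doesn't affect v_p.) So v_17(230911) = 3.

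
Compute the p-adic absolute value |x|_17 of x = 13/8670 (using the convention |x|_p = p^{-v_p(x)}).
|13/8670|_17 = 289

Step 1 — compute v_17(x) by factoring powers of 17 out of the numerator and denominator: v_17(13/8670) = -2. Step 2 — apply |x|_p = p^{-v_p(x)} = 17^{2} = 289.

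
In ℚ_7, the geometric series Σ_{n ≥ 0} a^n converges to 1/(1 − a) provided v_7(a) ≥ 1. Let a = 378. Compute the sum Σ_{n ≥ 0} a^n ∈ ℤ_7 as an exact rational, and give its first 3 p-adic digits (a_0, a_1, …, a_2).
Σ a^n = 1/(1 − a) = -1/377;  first 3 digits = (1, 5, 4)

v_7(a) = 1 ≥ 1, so the series converges in ℤ_7 to 1/(1 − a) = 1/(1 − 378) = -1/377. Expand this rational in ℤ_7: compute digits iteratively via d_i = x_i mod 7, x_{i+1} = (x_i − d_i)/7. The first 3 digits are (1, 5, 4).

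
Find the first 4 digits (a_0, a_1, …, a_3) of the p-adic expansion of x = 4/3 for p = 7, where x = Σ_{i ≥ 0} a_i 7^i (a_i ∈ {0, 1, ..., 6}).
(a_0, …, a_3) = (6, 4, 4, 4)

v_7(4/3) = 0 (numerator and denominator both coprime to 7), so x ∈ ℤ_7^×. Compute digits iteratively via a_i = x_i mod 7, x_{i+1} = (x_i − a_i)/7, with x_0 = x:
  x_0 = 4/3;  a_0 = 6;  x_1 = (x_0 − 6)/7 = -2/3
  x_1 = -2/3;  a_1 = 4;  x_2 = (x_1 − 4)/7 = -2/3
  x_2 = -2/3;  a_2 = 4;  x_3 = (x_2 − 4)/7 = -2/3
  x_3 = -2/3;  a_3 = 4;  x_4 = (x_3 − 4)/7 = -2/3
Digits: (6, 4, 4, 4).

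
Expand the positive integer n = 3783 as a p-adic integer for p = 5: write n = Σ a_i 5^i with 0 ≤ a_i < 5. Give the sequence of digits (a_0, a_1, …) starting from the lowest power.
(a_0, a_1, …) = (3, 1, 1, 0, 1, 1)

Repeated division by 5 gives the digits low-to-high: 3783 = 3 + 1·5^1 + 1·5^2 + 1·5^4 + 1·5^5. Digit sequence: (3, 1, 1, 0, 1, 1).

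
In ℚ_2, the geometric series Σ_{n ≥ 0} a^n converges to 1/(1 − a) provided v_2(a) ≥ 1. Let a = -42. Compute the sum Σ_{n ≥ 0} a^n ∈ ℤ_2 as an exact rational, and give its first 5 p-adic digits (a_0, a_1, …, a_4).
Σ a^n = 1/(1 − a) = 1/43;  first 5 digits = (1, 1, 0, 0, 0)

v_2(a) = 1 ≥ 1, so the series converges in ℤ_2 to 1/(1 − a) = 1/(1 − (-42)) = 1/43. Expand this rational in ℤ_2: compute digits iteratively via d_i = x_i mod 2, x_{i+1} = (x_i − d_i)/2. The first 5 digits are (1, 1, 0, 0, 0).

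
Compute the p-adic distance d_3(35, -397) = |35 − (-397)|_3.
d_3(35, -397) = 1/27

Step 1 — x − y = 35 − (-397) = 432. Step 2 — v_3(432) = 3 (factor: 432 = (3^3 · 16); the sign does not affect v_p). Step 3 — |x − y|_3 = 3^{-3} = 1/27.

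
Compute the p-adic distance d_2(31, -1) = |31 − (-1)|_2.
d_2(31, -1) = 1/32

Step 1 — x − y = 31 − (-1) = 32. Step 2 — v_2(32) = 5 (factor: 32 = (2^5 · 1); the sign does not affect v_p). Step 3 — |x − y|_2 = 2^{-5} = 1/32.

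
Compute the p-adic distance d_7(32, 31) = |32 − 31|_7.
d_7(32, 31) = 1

Step 1 — x − y = 32 − 31 = 1. Step 2 — v_7(1) = 0 (factor: 1 = (7^0 · 1); the sign does not affect v_p). Step 3 — |x − y|_7 = 7^{0} = 1.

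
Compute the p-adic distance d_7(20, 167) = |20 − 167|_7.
d_7(20, 167) = 1/49

Step 1 — x − y = 20 − 167 = -147. Step 2 — v_7(-147) = 2 (factor: -147 = −(7^2 · 3); the sign does not affect v_p). Step 3 — |x − y|_7 = 7^{-2} = 1/49.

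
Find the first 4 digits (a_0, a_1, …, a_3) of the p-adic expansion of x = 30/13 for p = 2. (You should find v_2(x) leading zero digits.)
(a_0, …, a_3) = (0, 1, 1, 0)

v_2(30/13) = 1, so a_0 = ... = a_0 = 0. Factor out: x = 2^1 · u with u = 15/13 a unit in ℤ_2. Expand u iteratively via a_{v+i} = u_i mod 2, u_{i+1} = (u_i − a_{v+i})/2:
  u_0 = 15/13;  a_1 = 1;  u_1 = (u_0 − 1)/2 = 1/13
  u_1 = 1/13;  a_2 = 1;  u_2 = (u_1 − 1)/2 = -6/13
  u_2 = -6/13;  a_3 = 0;  u_3 = (u_2 − 0)/2 = -3/13
Digits: (0, 1, 1, 0).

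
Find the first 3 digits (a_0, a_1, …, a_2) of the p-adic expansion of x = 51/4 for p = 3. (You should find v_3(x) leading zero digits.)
(a_0, …, a_2) = (0, 2, 0)

v_3(51/4) = 1, so a_0 = ... = a_0 = 0. Factor out: x = 3^1 · u with u = 17/4 a unit in ℤ_3. Expand u iteratively via a_{v+i} = u_i mod 3, u_{i+1} = (u_i − a_{v+i})/3:
  u_0 = 17/4;  a_1 = 2;  u_1 = (u_0 − 2)/3 = 3/4
  u_1 = 3/4;  a_2 = 0;  u_2 = (u_1 − 0)/3 = 1/4
Digits: (0, 2, 0).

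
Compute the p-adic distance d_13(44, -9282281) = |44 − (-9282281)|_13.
d_13(44, -9282281) = 1/371293

Step 1 — x − y = 44 − (-9282281) = 9282325. Step 2 — v_13(9282325) = 5 (factor: 9282325 = (13^5 · 25); the sign does not affect v_p). Step 3 — |x − y|_13 = 13^{-5} = 1/371293.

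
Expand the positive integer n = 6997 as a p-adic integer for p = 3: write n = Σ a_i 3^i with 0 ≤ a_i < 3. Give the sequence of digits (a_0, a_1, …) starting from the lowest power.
(a_0, a_1, …) = (1, 1, 0, 1, 2, 1, 0, 0, 1)

Repeated division by 3 gives the digits low-to-high: 6997 = 1 + 1·3^1 + 1·3^3 + 2·3^4 + 1·3^5 + 1·3^8. Digit sequence: (1, 1, 0, 1, 2, 1, 0, 0, 1).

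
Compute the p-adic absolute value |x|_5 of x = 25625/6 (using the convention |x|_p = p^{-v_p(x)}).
|25625/6|_5 = 1/625

Step 1 — compute v_5(x) by factoring powers of 5 out of the numerator and denominator: v_5(25625/6) = 4. Step 2 — apply |x|_p = p^{-v_p(x)} = 5^{-4} = 1/625.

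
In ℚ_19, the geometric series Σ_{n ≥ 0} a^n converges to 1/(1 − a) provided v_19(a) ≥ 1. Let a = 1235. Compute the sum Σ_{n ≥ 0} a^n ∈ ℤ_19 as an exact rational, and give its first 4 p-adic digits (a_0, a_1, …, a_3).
Σ a^n = 1/(1 − a) = -1/1234;  first 4 digits = (1, 8, 10, 12)

v_19(a) = 1 ≥ 1, so the series converges in ℤ_19 to 1/(1 − a) = 1/(1 − 1235) = -1/1234. Expand this rational in ℤ_19: compute digits iteratively via d_i = x_i mod 19, x_{i+1} = (x_i − d_i)/19. The first 4 digits are (1, 8, 10, 12).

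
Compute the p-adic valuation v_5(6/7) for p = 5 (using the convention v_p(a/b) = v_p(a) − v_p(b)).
v_5(6/7) = 0

Factor powers of 5 from the numerator and denominator of the reduced fraction: 6 = 5^0 · 6 and 7 = 5^0 · 7. Apply v_p(a/b) = v_p(a) − v_p(b): v_5(6/7) = 0 − 0 = 0.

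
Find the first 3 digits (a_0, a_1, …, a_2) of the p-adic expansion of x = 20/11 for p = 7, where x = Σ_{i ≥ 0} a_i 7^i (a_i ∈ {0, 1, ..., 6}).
(a_0, …, a_2) = (5, 4, 0)

v_7(20/11) = 0 (numerator and denominator both coprime to 7), so x ∈ ℤ_7^×. Compute digits iteratively via a_i = x_i mod 7, x_{i+1} = (x_i − a_i)/7, with x_0 = x:
  x_0 = 20/11;  a_0 = 5;  x_1 = (x_0 − 5)/7 = -5/11
  x_1 = -5/11;  a_1 = 4;  x_2 = (x_1 − 4)/7 = -7/11
  x_2 = -7/11;  a_2 = 0;  x_3 = (x_2 − 0)/7 = -1/11
Digits: (5, 4, 0).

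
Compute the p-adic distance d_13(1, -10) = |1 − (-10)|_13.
d_13(1, -10) = 1

Step 1 — x − y = 1 − (-10) = 11. Step 2 — v_13(11) = 0 (factor: 11 = (13^0 · 11); the sign does not affect v_p). Step 3 — |x − y|_13 = 13^{0} = 1.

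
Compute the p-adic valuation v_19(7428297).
v_19(7428297) = 5

v_19(n) is the largest exponent k such that 19^k divides n. Factor out: 7428297 = 19^5 · 3. (Sign doesn't affect v_p.) So v_19(7428297) = 5.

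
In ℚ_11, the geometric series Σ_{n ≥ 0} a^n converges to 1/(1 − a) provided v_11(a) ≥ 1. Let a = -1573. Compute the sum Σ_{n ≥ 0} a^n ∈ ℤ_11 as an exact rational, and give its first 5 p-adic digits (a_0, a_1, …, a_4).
Σ a^n = 1/(1 − a) = 1/1574;  first 5 digits = (1, 0, 9, 9, 3)

v_11(a) = 2 ≥ 1, so the series converges in ℤ_11 to 1/(1 − a) = 1/(1 − (-1573)) = 1/1574. Expand this rational in ℤ_11: compute digits iteratively via d_i = x_i mod 11, x_{i+1} = (x_i − d_i)/11. The first 5 digits are (1, 0, 9, 9, 3).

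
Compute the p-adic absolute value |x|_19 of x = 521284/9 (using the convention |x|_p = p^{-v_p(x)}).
|521284/9|_19 = 1/130321

Step 1 — compute v_19(x) by factoring powers of 19 out of the numerator and denominator: v_19(521284/9) = 4. Step 2 — apply |x|_p = p^{-v_p(x)} = 19^{-4} = 1/130321.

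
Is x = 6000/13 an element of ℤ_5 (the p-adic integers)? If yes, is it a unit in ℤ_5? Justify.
x ∈ ℤ_5 but not a unit; v_5(x) = 3 > 0

ℤ_5 = {x ∈ ℚ_5 : v_5(x) ≥ 0} and ℤ_5^× = {x ∈ ℤ_5 : v_5(x) = 0}. Here v_5(6000/13) = v_5(num) − v_5(den) = 3; compare against these criteria.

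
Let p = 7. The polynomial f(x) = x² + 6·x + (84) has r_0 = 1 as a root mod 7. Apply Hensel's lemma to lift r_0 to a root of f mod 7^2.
r_1 = 8 (mod 49)

Hensel: r_{i+1} = r_i − f(r_i)·(f′(r_i))^{-1} mod 7^{i+2}, f′(x) = 2x + 6. Iterate:
  r_0 = 1 (mod 7)
  r_1 = 8 (mod 49)
Final: r = 8 satisfies f(r) ≡ 0 mod 7^2.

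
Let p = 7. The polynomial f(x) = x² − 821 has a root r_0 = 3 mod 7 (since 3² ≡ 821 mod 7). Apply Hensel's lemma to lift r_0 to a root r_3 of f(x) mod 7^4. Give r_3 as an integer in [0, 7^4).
r_3 = 2180 (mod 2401)

Hensel's recurrence: r_{i+1} = r_i − f(r_i)·(f′(r_i))^{-1} mod 7^{i+2}, with f′(x) = 2x. Iterate:
  r_0 = 3 (mod 7)
  r_1 = 24 (mod 49)
  r_2 = 122 (mod 343)
  r_3 = 2180 (mod 2401)
Final: r_3 = 2180, and one checks f(r_3) ≡ 0 mod 7^4.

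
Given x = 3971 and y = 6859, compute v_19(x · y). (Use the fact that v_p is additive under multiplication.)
v_19(27237089) = 5

v_p(x) = 2 (factor: 3971 = 19^2 · 11); v_p(y) = 3 (factor: 6859 = 19^3 · 1). Additivity: v_p(xy) = v_p(x) + v_p(y) = 2 + 3 = 5. (Direct check: xy = 27237089 = 19^5 · (11).)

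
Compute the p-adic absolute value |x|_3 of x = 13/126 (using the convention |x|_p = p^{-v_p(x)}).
|13/126|_3 = 9

Step 1 — compute v_3(x) by factoring powers of 3 out of the numerator and denominator: v_3(13/126) = -2. Step 2 — apply |x|_p = p^{-v_p(x)} = 3^{2} = 9.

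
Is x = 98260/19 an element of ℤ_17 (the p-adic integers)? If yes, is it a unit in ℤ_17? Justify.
x ∈ ℤ_17 but not a unit; v_17(x) = 3 > 0

ℤ_17 = {x ∈ ℚ_17 : v_17(x) ≥ 0} and ℤ_17^× = {x ∈ ℤ_17 : v_17(x) = 0}. Here v_17(98260/19) = v_17(num) − v_17(den) = 3; compare against these criteria.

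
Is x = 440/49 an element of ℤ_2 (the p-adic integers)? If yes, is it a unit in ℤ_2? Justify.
x ∈ ℤ_2 but not a unit; v_2(x) = 3 > 0

ℤ_2 = {x ∈ ℚ_2 : v_2(x) ≥ 0} and ℤ_2^× = {x ∈ ℤ_2 : v_2(x) = 0}. Here v_2(440/49) = v_2(num) − v_2(den) = 3; compare against these criteria.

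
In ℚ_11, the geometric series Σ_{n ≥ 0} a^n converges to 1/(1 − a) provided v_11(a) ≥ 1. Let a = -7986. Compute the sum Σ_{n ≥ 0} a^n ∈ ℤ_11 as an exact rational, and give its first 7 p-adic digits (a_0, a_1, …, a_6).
Σ a^n = 1/(1 − a) = 1/7987;  first 7 digits = (1, 0, 0, 5, 10, 10, 2)

v_11(a) = 3 ≥ 1, so the series converges in ℤ_11 to 1/(1 − a) = 1/(1 − (-7986)) = 1/7987. Expand this rational in ℤ_11: compute digits iteratively via d_i = x_i mod 11, x_{i+1} = (x_i − d_i)/11. The first 7 digits are (1, 0, 0, 5, 10, 10, 2).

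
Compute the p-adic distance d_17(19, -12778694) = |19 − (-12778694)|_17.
d_17(19, -12778694) = 1/1419857

Step 1 — x − y = 19 − (-12778694) = 12778713. Step 2 — v_17(12778713) = 5 (factor: 12778713 = (17^5 · 9); the sign does not affect v_p). Step 3 — |x − y|_17 = 17^{-5} = 1/1419857.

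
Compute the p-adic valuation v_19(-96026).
v_19(-96026) = 3

v_19(n) is the largest exponent k such that 19^k divides n. Factor out: -96026 = -19^3 · 14. (Sign doesn't affect v_p.) So v_19(-96026) = 3.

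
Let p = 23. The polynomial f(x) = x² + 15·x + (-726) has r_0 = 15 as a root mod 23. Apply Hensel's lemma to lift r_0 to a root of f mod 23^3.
r_2 = 2384 (mod 12167)

Hensel: r_{i+1} = r_i − f(r_i)·(f′(r_i))^{-1} mod 23^{i+2}, f′(x) = 2x + 15. Iterate:
  r_0 = 15 (mod 23)
  r_1 = 268 (mod 529)
  r_2 = 2384 (mod 12167)
Final: r = 2384 satisfies f(r) ≡ 0 mod 23^3.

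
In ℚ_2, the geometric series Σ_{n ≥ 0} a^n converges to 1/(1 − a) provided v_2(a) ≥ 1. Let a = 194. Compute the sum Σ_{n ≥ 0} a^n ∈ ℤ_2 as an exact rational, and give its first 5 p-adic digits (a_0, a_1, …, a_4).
Σ a^n = 1/(1 − a) = -1/193;  first 5 digits = (1, 1, 1, 1, 1)

v_2(a) = 1 ≥ 1, so the series converges in ℤ_2 to 1/(1 − a) = 1/(1 − 194) = -1/193. Expand this rational in ℤ_2: compute digits iteratively via d_i = x_i mod 2, x_{i+1} = (x_i − d_i)/2. The first 5 digits are (1, 1, 1, 1, 1).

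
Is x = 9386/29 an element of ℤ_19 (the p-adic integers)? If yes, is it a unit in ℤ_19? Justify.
x ∈ ℤ_19 but not a unit; v_19(x) = 2 > 0

ℤ_19 = {x ∈ ℚ_19 : v_19(x) ≥ 0} and ℤ_19^× = {x ∈ ℤ_19 : v_19(x) = 0}. Here v_19(9386/29) = v_19(num) − v_19(den) = 2; compare against these criteria.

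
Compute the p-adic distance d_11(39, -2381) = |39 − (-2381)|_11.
d_11(39, -2381) = 1/121

Step 1 — x − y = 39 − (-2381) = 2420. Step 2 — v_11(2420) = 2 (factor: 2420 = (11^2 · 20); the sign does not affect v_p). Step 3 — |x − y|_11 = 11^{-2} = 1/121.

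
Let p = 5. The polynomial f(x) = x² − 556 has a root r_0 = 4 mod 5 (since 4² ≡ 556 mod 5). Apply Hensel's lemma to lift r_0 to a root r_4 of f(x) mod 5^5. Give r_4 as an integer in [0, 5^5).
r_4 = 1459 (mod 3125)

Hensel's recurrence: r_{i+1} = r_i − f(r_i)·(f′(r_i))^{-1} mod 5^{i+2}, with f′(x) = 2x. Iterate:
  r_0 = 4 (mod 5)
  r_1 = 9 (mod 25)
  r_2 = 84 (mod 125)
  r_3 = 209 (mod 625)
  r_4 = 1459 (mod 3125)
Final: r_4 = 1459, and one checks f(r_4) ≡ 0 mod 5^5.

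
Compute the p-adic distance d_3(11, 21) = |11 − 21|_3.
d_3(11, 21) = 1

Step 1 — x − y = 11 − 21 = -10. Step 2 — v_3(-10) = 0 (factor: -10 = −(3^0 · 10); the sign does not affect v_p). Step 3 — |x − y|_3 = 3^{0} = 1.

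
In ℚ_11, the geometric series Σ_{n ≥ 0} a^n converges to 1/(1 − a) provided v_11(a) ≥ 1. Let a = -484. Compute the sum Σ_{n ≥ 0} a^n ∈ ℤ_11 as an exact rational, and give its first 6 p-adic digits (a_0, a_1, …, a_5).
Σ a^n = 1/(1 − a) = 1/485;  first 6 digits = (1, 0, 7, 10, 4, 1)

v_11(a) = 2 ≥ 1, so the series converges in ℤ_11 to 1/(1 − a) = 1/(1 − (-484)) = 1/485. Expand this rational in ℤ_11: compute digits iteratively via d_i = x_i mod 11, x_{i+1} = (x_i − d_i)/11. The first 6 digits are (1, 0, 7, 10, 4, 1).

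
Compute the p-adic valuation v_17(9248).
v_17(9248) = 2

v_17(n) is the largest exponent k such that 17^k divides n. Factor out: 9248 = 17^2 · 32. (Sign doesn't affect v_p.) So v_17(9248) = 2.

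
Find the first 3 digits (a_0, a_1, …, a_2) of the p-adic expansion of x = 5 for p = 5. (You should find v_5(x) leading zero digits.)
(a_0, …, a_2) = (0, 1, 0)

v_5(5) = 1, so a_0 = ... = a_0 = 0. Factor out: x = 5^1 · u with u = 1 a unit in ℤ_5. Expand u iteratively via a_{v+i} = u_i mod 5, u_{i+1} = (u_i − a_{v+i})/5:
  u_0 = 1;  a_1 = 1;  u_1 = (u_0 − 1)/5 = 0
  u_1 = 0;  a_2 = 0;  u_2 = (u_1 − 0)/5 = 0
Digits: (0, 1, 0).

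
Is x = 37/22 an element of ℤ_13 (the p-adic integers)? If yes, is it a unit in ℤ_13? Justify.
x ∈ ℤ_13^× (unit); v_13(x) = 0

ℤ_13 = {x ∈ ℚ_13 : v_13(x) ≥ 0} and ℤ_13^× = {x ∈ ℤ_13 : v_13(x) = 0}. Here v_13(37/22) = v_13(num) − v_13(den) = 0; compare against these criteria.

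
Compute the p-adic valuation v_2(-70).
v_2(-70) = 1

v_2(n) is the largest exponent k such that 2^k divides n. Factor out: -70 = -2^1 · 35. (Sign doesn't affect v_p.) So v_2(-70) = 1.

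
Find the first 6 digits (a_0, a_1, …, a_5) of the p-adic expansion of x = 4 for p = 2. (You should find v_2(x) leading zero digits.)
(a_0, …, a_5) = (0, 0, 1, 0, 0, 0)

v_2(4) = 2, so a_0 = ... = a_1 = 0. Factor out: x = 2^2 · u with u = 1 a unit in ℤ_2. Expand u iteratively via a_{v+i} = u_i mod 2, u_{i+1} = (u_i − a_{v+i})/2:
  u_0 = 1;  a_2 = 1;  u_1 = (u_0 − 1)/2 = 0
  u_1 = 0;  a_3 = 0;  u_2 = (u_1 − 0)/2 = 0
  u_2 = 0;  a_4 = 0;  u_3 = (u_2 − 0)/2 = 0
  u_3 = 0;  a_5 = 0;  u_4 = (u_3 − 0)/2 = 0
Digits: (0, 0, 1, 0, 0, 0).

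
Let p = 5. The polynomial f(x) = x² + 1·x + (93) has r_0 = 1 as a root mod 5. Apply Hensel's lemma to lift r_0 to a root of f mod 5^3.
r_2 = 61 (mod 125)

Hensel: r_{i+1} = r_i − f(r_i)·(f′(r_i))^{-1} mod 5^{i+2}, f′(x) = 2x + 1. Iterate:
  r_0 = 1 (mod 5)
  r_1 = 11 (mod 25)
  r_2 = 61 (mod 125)
Final: r = 61 satisfies f(r) ≡ 0 mod 5^3.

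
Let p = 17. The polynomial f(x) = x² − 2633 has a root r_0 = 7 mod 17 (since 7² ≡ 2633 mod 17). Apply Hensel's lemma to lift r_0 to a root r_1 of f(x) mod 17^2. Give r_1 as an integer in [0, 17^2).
r_1 = 109 (mod 289)

Hensel's recurrence: r_{i+1} = r_i − f(r_i)·(f′(r_i))^{-1} mod 17^{i+2}, with f′(x) = 2x. Iterate:
  r_0 = 7 (mod 17)
  r_1 = 109 (mod 289)
Final: r_1 = 109, and one checks f(r_1) ≡ 0 mod 17^2.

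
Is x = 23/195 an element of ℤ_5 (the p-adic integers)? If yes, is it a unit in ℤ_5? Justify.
x ∉ ℤ_5 (v_5(x) = -1 < 0)

ℤ_5 = {x ∈ ℚ_5 : v_5(x) ≥ 0} and ℤ_5^× = {x ∈ ℤ_5 : v_5(x) = 0}. Here v_5(23/195) = v_5(num) − v_5(den) = -1; compare against these criteria.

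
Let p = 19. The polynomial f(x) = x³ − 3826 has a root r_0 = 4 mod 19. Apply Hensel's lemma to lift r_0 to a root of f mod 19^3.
r_2 = 3557 (mod 6859)

Hensel: r_{i+1} = r_i − f(r_i)/f′(r_i) mod 19^{i+2}, where f′(x) = 3x². Iterate:
  r_0 = 4 (mod 19)
  r_1 = 308 (mod 361)
  r_2 = 3557 (mod 6859)
Final: r = 3557 with f(r) ≡ 0 mod 19^3.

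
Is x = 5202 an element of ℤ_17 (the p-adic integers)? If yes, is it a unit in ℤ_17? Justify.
x ∈ ℤ_17 but not a unit; v_17(x) = 2 > 0

ℤ_17 = {x ∈ ℚ_17 : v_17(x) ≥ 0} and ℤ_17^× = {x ∈ ℤ_17 : v_17(x) = 0}. Here v_17(5202) = v_17(num) − v_17(den) = 2; compare against these criteria.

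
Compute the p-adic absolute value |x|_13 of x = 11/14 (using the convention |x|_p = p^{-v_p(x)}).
|11/14|_13 = 1

Step 1 — compute v_13(x) by factoring powers of 13 out of the numerator and denominator: v_13(11/14) = 0. Step 2 — apply |x|_p = p^{-v_p(x)} = 13^{0} = 1.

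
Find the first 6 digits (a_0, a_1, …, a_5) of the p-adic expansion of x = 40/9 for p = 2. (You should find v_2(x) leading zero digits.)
(a_0, …, a_5) = (0, 0, 0, 1, 0, 1)

v_2(40/9) = 3, so a_0 = ... = a_2 = 0. Factor out: x = 2^3 · u with u = 5/9 a unit in ℤ_2. Expand u iteratively via a_{v+i} = u_i mod 2, u_{i+1} = (u_i − a_{v+i})/2:
  u_0 = 5/9;  a_3 = 1;  u_1 = (u_0 − 1)/2 = -2/9
  u_1 = -2/9;  a_4 = 0;  u_2 = (u_1 − 0)/2 = -1/9
  u_2 = -1/9;  a_5 = 1;  u_3 = (u_2 − 1)/2 = -5/9
Digits: (0, 0, 0, 1, 0, 1).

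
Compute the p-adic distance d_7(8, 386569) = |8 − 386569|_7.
d_7(8, 386569) = 1/16807

Step 1 — x − y = 8 − 386569 = -386561. Step 2 — v_7(-386561) = 5 (factor: -386561 = −(7^5 · 23); the sign does not affect v_p). Step 3 — |x − y|_7 = 7^{-5} = 1/16807.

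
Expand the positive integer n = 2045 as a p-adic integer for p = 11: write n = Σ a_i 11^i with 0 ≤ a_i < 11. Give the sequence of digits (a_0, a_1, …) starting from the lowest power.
(a_0, a_1, …) = (10, 9, 5, 1)

Repeated division by 11 gives the digits low-to-high: 2045 = 10 + 9·11^1 + 5·11^2 + 1·11^3. Digit sequence: (10, 9, 5, 1).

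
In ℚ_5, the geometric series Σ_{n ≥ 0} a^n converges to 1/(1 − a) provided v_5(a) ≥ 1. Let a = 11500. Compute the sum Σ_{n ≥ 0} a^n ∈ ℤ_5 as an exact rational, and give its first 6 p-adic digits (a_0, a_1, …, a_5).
Σ a^n = 1/(1 − a) = -1/11499;  first 6 digits = (1, 0, 0, 2, 3, 3)

v_5(a) = 3 ≥ 1, so the series converges in ℤ_5 to 1/(1 − a) = 1/(1 − 11500) = -1/11499. Expand this rational in ℤ_5: compute digits iteratively via d_i = x_i mod 5, x_{i+1} = (x_i − d_i)/5. The first 6 digits are (1, 0, 0, 2, 3, 3).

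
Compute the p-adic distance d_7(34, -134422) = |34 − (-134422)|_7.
d_7(34, -134422) = 1/16807

Step 1 — x − y = 34 − (-134422) = 134456. Step 2 — v_7(134456) = 5 (factor: 134456 = (7^5 · 8); the sign does not affect v_p). Step 3 — |x − y|_7 = 7^{-5} = 1/16807.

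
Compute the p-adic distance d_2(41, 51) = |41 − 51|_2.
d_2(41, 51) = 1/2

Step 1 — x − y = 41 − 51 = -10. Step 2 — v_2(-10) = 1 (factor: -10 = −(2^1 · 5); the sign does not affect v_p). Step 3 — |x − y|_2 = 2^{-1} = 1/2.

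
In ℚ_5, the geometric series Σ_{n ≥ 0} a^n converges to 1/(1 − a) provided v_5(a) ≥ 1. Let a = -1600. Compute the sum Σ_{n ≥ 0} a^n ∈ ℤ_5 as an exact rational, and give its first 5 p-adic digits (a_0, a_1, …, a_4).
Σ a^n = 1/(1 − a) = 1/1601;  first 5 digits = (1, 0, 1, 2, 3)

v_5(a) = 2 ≥ 1, so the series converges in ℤ_5 to 1/(1 − a) = 1/(1 − (-1600)) = 1/1601. Expand this rational in ℤ_5: compute digits iteratively via d_i = x_i mod 5, x_{i+1} = (x_i − d_i)/5. The first 5 digits are (1, 0, 1, 2, 3).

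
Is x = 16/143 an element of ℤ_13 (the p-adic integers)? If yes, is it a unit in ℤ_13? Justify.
x ∉ ℤ_13 (v_13(x) = -1 < 0)

ℤ_13 = {x ∈ ℚ_13 : v_13(x) ≥ 0} and ℤ_13^× = {x ∈ ℤ_13 : v_13(x) = 0}. Here v_13(16/143) = v_13(num) − v_13(den) = -1; compare against these criteria.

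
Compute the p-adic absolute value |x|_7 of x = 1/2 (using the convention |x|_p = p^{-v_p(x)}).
|1/2|_7 = 1

Step 1 — compute v_7(x) by factoring powers of 7 out of the numerator and denominator: v_7(1/2) = 0. Step 2 — apply |x|_p = p^{-v_p(x)} = 7^{0} = 1.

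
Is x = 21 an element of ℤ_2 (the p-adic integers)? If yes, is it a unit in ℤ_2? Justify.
x ∈ ℤ_2^× (unit); v_2(x) = 0

ℤ_2 = {x ∈ ℚ_2 : v_2(x) ≥ 0} and ℤ_2^× = {x ∈ ℤ_2 : v_2(x) = 0}. Here v_2(21) = v_2(num) − v_2(den) = 0; compare against these criteria.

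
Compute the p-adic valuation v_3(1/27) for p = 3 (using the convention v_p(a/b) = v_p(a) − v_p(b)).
v_3(1/27) = -3

Factor powers of 3 from the numerator and denominator of the reduced fraction: 1 = 3^0 · 1 and 27 = 3^3 · 1. Apply v_p(a/b) = v_p(a) − v_p(b): v_3(1/27) = 0 − 3 = -3.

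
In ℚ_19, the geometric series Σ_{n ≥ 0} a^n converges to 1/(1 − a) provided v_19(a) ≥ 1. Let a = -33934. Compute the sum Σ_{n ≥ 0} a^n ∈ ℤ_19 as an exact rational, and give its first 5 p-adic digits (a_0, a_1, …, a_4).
Σ a^n = 1/(1 − a) = 1/33935;  first 5 digits = (1, 0, 1, 14, 0)

v_19(a) = 2 ≥ 1, so the series converges in ℤ_19 to 1/(1 − a) = 1/(1 − (-33934)) = 1/33935. Expand this rational in ℤ_19: compute digits iteratively via d_i = x_i mod 19, x_{i+1} = (x_i − d_i)/19. The first 5 digits are (1, 0, 1, 14, 0).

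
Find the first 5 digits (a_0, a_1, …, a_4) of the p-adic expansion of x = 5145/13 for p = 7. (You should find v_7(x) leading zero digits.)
(a_0, …, a_4) = (0, 0, 0, 6, 2)

v_7(5145/13) = 3, so a_0 = ... = a_2 = 0. Factor out: x = 7^3 · u with u = 15/13 a unit in ℤ_7. Expand u iteratively via a_{v+i} = u_i mod 7, u_{i+1} = (u_i − a_{v+i})/7:
  u_0 = 15/13;  a_3 = 6;  u_1 = (u_0 − 6)/7 = -9/13
  u_1 = -9/13;  a_4 = 2;  u_2 = (u_1 − 2)/7 = -5/13
Digits: (0, 0, 0, 6, 2).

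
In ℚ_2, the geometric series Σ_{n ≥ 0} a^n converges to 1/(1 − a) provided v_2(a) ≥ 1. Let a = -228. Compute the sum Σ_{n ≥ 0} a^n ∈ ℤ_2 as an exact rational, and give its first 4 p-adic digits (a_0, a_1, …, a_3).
Σ a^n = 1/(1 − a) = 1/229;  first 4 digits = (1, 0, 1, 1)

v_2(a) = 2 ≥ 1, so the series converges in ℤ_2 to 1/(1 − a) = 1/(1 − (-228)) = 1/229. Expand this rational in ℤ_2: compute digits iteratively via d_i = x_i mod 2, x_{i+1} = (x_i − d_i)/2. The first 4 digits are (1, 0, 1, 1).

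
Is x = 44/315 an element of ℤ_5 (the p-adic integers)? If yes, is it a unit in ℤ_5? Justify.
x ∉ ℤ_5 (v_5(x) = -1 < 0)

ℤ_5 = {x ∈ ℚ_5 : v_5(x) ≥ 0} and ℤ_5^× = {x ∈ ℤ_5 : v_5(x) = 0}. Here v_5(44/315) = v_5(num) − v_5(den) = -1; compare against these criteria.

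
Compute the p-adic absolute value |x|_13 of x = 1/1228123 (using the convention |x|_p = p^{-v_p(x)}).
|1/1228123|_13 = 28561

Step 1 — compute v_13(x) by factoring powers of 13 out of the numerator and denominator: v_13(1/1228123) = -4. Step 2 — apply |x|_p = p^{-v_p(x)} = 13^{4} = 28561.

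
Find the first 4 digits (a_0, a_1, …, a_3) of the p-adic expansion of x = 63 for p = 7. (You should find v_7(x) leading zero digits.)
(a_0, …, a_3) = (0, 2, 1, 0)

v_7(63) = 1, so a_0 = ... = a_0 = 0. Factor out: x = 7^1 · u with u = 9 a unit in ℤ_7. Expand u iteratively via a_{v+i} = u_i mod 7, u_{i+1} = (u_i − a_{v+i})/7:
  u_0 = 9;  a_1 = 2;  u_1 = (u_0 − 2)/7 = 1
  u_1 = 1;  a_2 = 1;  u_2 = (u_1 − 1)/7 = 0
  u_2 = 0;  a_3 = 0;  u_3 = (u_2 − 0)/7 = 0
Digits: (0, 2, 1, 0).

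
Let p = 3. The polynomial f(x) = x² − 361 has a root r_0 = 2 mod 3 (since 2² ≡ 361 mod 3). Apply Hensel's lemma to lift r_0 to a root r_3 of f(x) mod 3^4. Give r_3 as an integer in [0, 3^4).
r_3 = 62 (mod 81)

Hensel's recurrence: r_{i+1} = r_i − f(r_i)·(f′(r_i))^{-1} mod 3^{i+2}, with f′(x) = 2x. Iterate:
  r_0 = 2 (mod 3)
  r_1 = 8 (mod 9)
  r_2 = 8 (mod 27)
  r_3 = 62 (mod 81)
Final: r_3 = 62, and one checks f(r_3) ≡ 0 mod 3^4.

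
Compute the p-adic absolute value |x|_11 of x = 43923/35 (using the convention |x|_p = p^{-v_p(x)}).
|43923/35|_11 = 1/14641

Step 1 — compute v_11(x) by factoring powers of 11 out of the numerator and denominator: v_11(43923/35) = 4. Step 2 — apply |x|_p = p^{-v_p(x)} = 11^{-4} = 1/14641.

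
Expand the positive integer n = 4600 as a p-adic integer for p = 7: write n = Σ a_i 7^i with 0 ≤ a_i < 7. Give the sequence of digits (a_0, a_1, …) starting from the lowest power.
(a_0, a_1, …) = (1, 6, 2, 6, 1)

Repeated division by 7 gives the digits low-to-high: 4600 = 1 + 6·7^1 + 2·7^2 + 6·7^3 + 1·7^4. Digit sequence: (1, 6, 2, 6, 1).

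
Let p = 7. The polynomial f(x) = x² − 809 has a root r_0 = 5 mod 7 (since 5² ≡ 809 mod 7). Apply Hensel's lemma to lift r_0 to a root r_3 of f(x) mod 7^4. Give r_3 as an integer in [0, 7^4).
r_3 = 1524 (mod 2401)

Hensel's recurrence: r_{i+1} = r_i − f(r_i)·(f′(r_i))^{-1} mod 7^{i+2}, with f′(x) = 2x. Iterate:
  r_0 = 5 (mod 7)
  r_1 = 5 (mod 49)
  r_2 = 152 (mod 343)
  r_3 = 1524 (mod 2401)
Final: r_3 = 1524, and one checks f(r_3) ≡ 0 mod 7^4.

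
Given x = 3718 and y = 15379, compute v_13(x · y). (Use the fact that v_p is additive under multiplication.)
v_13(57179122) = 5

v_p(x) = 2 (factor: 3718 = 13^2 · 22); v_p(y) = 3 (factor: 15379 = 13^3 · 7). Additivity: v_p(xy) = v_p(x) + v_p(y) = 2 + 3 = 5. (Direct check: xy = 57179122 = 13^5 · (154).)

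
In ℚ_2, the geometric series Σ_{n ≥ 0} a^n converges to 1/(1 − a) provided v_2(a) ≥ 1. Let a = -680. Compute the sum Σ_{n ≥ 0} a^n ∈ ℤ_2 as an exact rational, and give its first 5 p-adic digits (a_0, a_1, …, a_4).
Σ a^n = 1/(1 − a) = 1/681;  first 5 digits = (1, 0, 0, 1, 1)

v_2(a) = 3 ≥ 1, so the series converges in ℤ_2 to 1/(1 − a) = 1/(1 − (-680)) = 1/681. Expand this rational in ℤ_2: compute digits iteratively via d_i = x_i mod 2, x_{i+1} = (x_i − d_i)/2. The first 5 digits are (1, 0, 0, 1, 1).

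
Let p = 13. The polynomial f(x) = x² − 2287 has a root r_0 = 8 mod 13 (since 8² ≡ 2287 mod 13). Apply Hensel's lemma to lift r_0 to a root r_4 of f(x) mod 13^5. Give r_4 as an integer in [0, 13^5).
r_4 = 247320 (mod 371293)

Hensel's recurrence: r_{i+1} = r_i − f(r_i)·(f′(r_i))^{-1} mod 13^{i+2}, with f′(x) = 2x. Iterate:
  r_0 = 8 (mod 13)
  r_1 = 73 (mod 169)
  r_2 = 1256 (mod 2197)
  r_3 = 18832 (mod 28561)
  r_4 = 247320 (mod 371293)
Final: r_4 = 247320, and one checks f(r_4) ≡ 0 mod 13^5.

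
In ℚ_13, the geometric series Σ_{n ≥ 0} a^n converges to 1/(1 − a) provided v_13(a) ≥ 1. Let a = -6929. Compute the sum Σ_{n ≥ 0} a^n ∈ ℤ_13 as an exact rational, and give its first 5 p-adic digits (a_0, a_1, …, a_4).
Σ a^n = 1/(1 − a) = 1/6930;  first 5 digits = (1, 0, 11, 9, 3)

v_13(a) = 2 ≥ 1, so the series converges in ℤ_13 to 1/(1 − a) = 1/(1 − (-6929)) = 1/6930. Expand this rational in ℤ_13: compute digits iteratively via d_i = x_i mod 13, x_{i+1} = (x_i − d_i)/13. The first 5 digits are (1, 0, 11, 9, 3).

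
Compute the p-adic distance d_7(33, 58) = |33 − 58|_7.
d_7(33, 58) = 1

Step 1 — x − y = 33 − 58 = -25. Step 2 — v_7(-25) = 0 (factor: -25 = −(7^0 · 25); the sign does not affect v_p). Step 3 — |x − y|_7 = 7^{0} = 1.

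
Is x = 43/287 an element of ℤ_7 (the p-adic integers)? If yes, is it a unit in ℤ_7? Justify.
x ∉ ℤ_7 (v_7(x) = -1 < 0)

ℤ_7 = {x ∈ ℚ_7 : v_7(x) ≥ 0} and ℤ_7^× = {x ∈ ℤ_7 : v_7(x) = 0}. Here v_7(43/287) = v_7(num) − v_7(den) = -1; compare against these criteria.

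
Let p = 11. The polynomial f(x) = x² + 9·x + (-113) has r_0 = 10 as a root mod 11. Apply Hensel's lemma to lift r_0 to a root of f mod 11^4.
r_3 = 6291 (mod 14641)

Hensel: r_{i+1} = r_i − f(r_i)·(f′(r_i))^{-1} mod 11^{i+2}, f′(x) = 2x + 9. Iterate:
  r_0 = 10 (mod 11)
  r_1 = 120 (mod 121)
  r_2 = 967 (mod 1331)
  r_3 = 6291 (mod 14641)
Final: r = 6291 satisfies f(r) ≡ 0 mod 11^4.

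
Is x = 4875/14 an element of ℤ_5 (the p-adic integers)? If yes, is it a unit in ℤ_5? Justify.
x ∈ ℤ_5 but not a unit; v_5(x) = 3 > 0

ℤ_5 = {x ∈ ℚ_5 : v_5(x) ≥ 0} and ℤ_5^× = {x ∈ ℤ_5 : v_5(x) = 0}. Here v_5(4875/14) = v_5(num) − v_5(den) = 3; compare against these criteria.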